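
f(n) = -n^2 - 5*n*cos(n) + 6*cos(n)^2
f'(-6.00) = -4.40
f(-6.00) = -1.66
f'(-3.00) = 11.39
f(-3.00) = -17.97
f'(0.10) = -6.32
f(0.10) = 5.43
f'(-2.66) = 10.99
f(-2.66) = -14.15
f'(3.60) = -15.44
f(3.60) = 8.01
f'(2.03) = 12.02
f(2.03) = 1.56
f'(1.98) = 11.49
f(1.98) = 0.97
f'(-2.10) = 10.56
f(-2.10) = -8.18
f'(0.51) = -9.25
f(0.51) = 2.08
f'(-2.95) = 11.37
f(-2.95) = -17.40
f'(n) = 5*n*sin(n) - 2*n - 12*sin(n)*cos(n) - 5*cos(n)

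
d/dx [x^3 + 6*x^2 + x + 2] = 3*x^2 + 12*x + 1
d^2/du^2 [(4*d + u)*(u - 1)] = 2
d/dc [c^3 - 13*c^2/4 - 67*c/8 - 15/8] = 3*c^2 - 13*c/2 - 67/8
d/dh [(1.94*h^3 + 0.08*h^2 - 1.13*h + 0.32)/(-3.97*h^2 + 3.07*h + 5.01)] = (-7.7018*h^4 + 11.9116*h^3 + 24.9177*h^2 + 3.3424*h - 6.6437)/(15.7609*h^4 - 24.3758*h^3 - 30.3545*h^2 + 30.7614*h + 25.1001)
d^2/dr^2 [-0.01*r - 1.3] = 0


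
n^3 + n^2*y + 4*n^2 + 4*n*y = n*(n + 4)*(n + y)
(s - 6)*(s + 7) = s^2 + s - 42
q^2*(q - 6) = q^3 - 6*q^2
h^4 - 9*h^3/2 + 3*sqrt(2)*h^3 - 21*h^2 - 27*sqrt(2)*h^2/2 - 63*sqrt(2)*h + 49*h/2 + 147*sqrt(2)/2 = (h - 7)*(h - 1)*(h + 7/2)*(h + 3*sqrt(2))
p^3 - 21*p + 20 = (p - 4)*(p - 1)*(p + 5)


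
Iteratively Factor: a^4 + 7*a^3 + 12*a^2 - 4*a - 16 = (a + 2)*(a^3 + 5*a^2 + 2*a - 8) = (a + 2)^2*(a^2 + 3*a - 4) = (a + 2)^2*(a + 4)*(a - 1)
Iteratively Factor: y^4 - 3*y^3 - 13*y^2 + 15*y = (y - 1)*(y^3 - 2*y^2 - 15*y) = y*(y - 1)*(y^2 - 2*y - 15) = y*(y - 1)*(y + 3)*(y - 5)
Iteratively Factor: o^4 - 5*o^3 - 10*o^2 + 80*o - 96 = (o - 4)*(o^3 - o^2 - 14*o + 24) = (o - 4)*(o - 3)*(o^2 + 2*o - 8) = (o - 4)*(o - 3)*(o - 2)*(o + 4)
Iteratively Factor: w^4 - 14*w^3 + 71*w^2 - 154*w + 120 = (w - 3)*(w^3 - 11*w^2 + 38*w - 40) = (w - 4)*(w - 3)*(w^2 - 7*w + 10) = (w - 5)*(w - 4)*(w - 3)*(w - 2)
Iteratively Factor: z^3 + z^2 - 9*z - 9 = (z - 3)*(z^2 + 4*z + 3) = (z - 3)*(z + 1)*(z + 3)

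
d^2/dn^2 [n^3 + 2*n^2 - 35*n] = 6*n + 4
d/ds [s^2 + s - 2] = 2*s + 1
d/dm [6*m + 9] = 6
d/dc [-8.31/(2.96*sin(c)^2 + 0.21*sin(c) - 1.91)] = (49.1952*sin(c) + 1.7451)*cos(c)/(2.96*sin(c)^2 + 0.21*sin(c) - 1.91)^2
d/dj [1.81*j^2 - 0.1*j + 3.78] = 3.62*j - 0.1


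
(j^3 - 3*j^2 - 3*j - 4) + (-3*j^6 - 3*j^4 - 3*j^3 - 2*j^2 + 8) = -3*j^6 - 3*j^4 - 2*j^3 - 5*j^2 - 3*j + 4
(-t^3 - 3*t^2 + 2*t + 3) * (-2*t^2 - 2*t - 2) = 2*t^5 + 8*t^4 + 4*t^3 - 4*t^2 - 10*t - 6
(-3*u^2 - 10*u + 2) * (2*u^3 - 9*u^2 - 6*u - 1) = -6*u^5 + 7*u^4 + 112*u^3 + 45*u^2 - 2*u - 2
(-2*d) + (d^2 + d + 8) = d^2 - d + 8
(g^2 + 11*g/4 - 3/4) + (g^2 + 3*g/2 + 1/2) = 2*g^2 + 17*g/4 - 1/4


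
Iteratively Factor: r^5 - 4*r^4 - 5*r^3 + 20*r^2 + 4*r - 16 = (r - 4)*(r^4 - 5*r^2 + 4) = (r - 4)*(r - 1)*(r^3 + r^2 - 4*r - 4) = (r - 4)*(r - 1)*(r + 1)*(r^2 - 4) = (r - 4)*(r - 1)*(r + 1)*(r + 2)*(r - 2)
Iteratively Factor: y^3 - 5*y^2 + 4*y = (y - 1)*(y^2 - 4*y) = (y - 4)*(y - 1)*(y)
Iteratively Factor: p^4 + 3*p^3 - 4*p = (p - 1)*(p^3 + 4*p^2 + 4*p) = p*(p - 1)*(p^2 + 4*p + 4) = p*(p - 1)*(p + 2)*(p + 2)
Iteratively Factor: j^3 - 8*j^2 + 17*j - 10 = (j - 2)*(j^2 - 6*j + 5) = (j - 2)*(j - 1)*(j - 5)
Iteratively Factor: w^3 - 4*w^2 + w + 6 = (w - 3)*(w^2 - w - 2) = (w - 3)*(w - 2)*(w + 1)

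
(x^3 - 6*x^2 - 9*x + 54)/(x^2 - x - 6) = (x^2 - 3*x - 18)/(x + 2)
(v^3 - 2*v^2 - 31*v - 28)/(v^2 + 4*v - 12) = (v^3 - 2*v^2 - 31*v - 28)/(v^2 + 4*v - 12)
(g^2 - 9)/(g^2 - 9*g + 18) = (g + 3)/(g - 6)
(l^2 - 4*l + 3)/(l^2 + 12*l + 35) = (l^2 - 4*l + 3)/(l^2 + 12*l + 35)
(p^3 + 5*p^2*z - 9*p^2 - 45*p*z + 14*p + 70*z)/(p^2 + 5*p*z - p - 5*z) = (p^2 - 9*p + 14)/(p - 1)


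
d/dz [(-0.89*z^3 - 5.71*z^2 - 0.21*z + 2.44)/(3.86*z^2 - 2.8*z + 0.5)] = (-3.4354*z^4 + 4.984*z^3 + 15.4636*z^2 - 24.5468*z + 6.727)/(14.8996*z^4 - 21.616*z^3 + 11.7*z^2 - 2.8*z + 0.25)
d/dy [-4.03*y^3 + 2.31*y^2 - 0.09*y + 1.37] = -12.09*y^2 + 4.62*y - 0.09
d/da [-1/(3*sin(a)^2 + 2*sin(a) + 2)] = 2*(3*sin(a) + 1)*cos(a)/(3*sin(a)^2 + 2*sin(a) + 2)^2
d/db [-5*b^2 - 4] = -10*b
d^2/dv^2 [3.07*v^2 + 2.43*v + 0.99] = 6.14000000000000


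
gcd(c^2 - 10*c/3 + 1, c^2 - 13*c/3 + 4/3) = c - 1/3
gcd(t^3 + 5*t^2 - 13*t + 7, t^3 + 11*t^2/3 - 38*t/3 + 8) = t - 1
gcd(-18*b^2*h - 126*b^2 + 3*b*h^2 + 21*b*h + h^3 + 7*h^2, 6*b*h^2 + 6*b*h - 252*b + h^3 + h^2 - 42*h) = 6*b*h + 42*b + h^2 + 7*h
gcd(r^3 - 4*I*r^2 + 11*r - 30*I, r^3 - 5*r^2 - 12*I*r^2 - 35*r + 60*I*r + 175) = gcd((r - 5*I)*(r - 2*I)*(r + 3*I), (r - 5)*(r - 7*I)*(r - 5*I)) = r - 5*I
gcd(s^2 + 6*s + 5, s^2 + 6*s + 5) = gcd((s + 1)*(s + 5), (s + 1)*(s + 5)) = s^2 + 6*s + 5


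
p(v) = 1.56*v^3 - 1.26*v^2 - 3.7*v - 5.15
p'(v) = 4.68*v^2 - 2.52*v - 3.7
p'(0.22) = -4.03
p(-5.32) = -256.01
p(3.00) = 14.53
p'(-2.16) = 23.58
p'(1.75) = 6.22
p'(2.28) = 14.88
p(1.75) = -7.12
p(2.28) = -1.65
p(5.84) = 240.98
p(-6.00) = -365.27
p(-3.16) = -55.26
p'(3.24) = 37.26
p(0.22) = -6.01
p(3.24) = 22.69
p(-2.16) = -18.76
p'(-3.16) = 51.00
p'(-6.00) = 179.90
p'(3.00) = 30.86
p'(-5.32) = 142.16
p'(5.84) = 141.20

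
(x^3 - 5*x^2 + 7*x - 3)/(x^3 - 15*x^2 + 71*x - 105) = (x^2 - 2*x + 1)/(x^2 - 12*x + 35)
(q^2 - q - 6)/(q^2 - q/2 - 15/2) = 2*(q + 2)/(2*q + 5)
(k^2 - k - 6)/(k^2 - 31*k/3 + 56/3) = 3*(k^2 - k - 6)/(3*k^2 - 31*k + 56)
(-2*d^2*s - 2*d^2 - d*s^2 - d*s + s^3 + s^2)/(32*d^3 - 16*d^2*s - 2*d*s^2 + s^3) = (d*s + d + s^2 + s)/(-16*d^2 + s^2)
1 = 1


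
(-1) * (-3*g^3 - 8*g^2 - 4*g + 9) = 3*g^3 + 8*g^2 + 4*g - 9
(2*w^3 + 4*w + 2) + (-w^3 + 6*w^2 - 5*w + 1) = w^3 + 6*w^2 - w + 3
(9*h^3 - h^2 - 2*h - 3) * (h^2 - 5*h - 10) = 9*h^5 - 46*h^4 - 87*h^3 + 17*h^2 + 35*h + 30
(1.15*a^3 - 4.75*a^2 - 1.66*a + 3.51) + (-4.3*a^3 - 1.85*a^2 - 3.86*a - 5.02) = -3.15*a^3 - 6.6*a^2 - 5.52*a - 1.51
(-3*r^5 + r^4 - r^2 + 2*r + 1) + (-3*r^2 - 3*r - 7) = -3*r^5 + r^4 - 4*r^2 - r - 6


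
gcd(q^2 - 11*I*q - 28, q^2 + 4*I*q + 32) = q - 4*I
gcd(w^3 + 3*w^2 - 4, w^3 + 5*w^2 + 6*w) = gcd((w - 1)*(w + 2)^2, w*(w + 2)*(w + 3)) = w + 2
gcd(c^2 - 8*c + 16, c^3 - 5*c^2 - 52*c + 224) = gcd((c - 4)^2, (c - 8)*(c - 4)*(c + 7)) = c - 4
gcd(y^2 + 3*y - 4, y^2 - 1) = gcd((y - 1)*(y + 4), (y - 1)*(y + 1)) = y - 1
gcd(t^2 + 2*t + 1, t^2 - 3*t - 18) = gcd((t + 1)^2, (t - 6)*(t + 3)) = 1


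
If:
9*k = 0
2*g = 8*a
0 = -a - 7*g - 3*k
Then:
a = 0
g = 0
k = 0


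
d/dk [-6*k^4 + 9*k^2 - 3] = -24*k^3 + 18*k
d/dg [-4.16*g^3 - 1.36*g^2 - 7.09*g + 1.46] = -12.48*g^2 - 2.72*g - 7.09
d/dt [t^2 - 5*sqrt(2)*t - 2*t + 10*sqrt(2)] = 2*t - 5*sqrt(2) - 2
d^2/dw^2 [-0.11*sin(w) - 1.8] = 0.11*sin(w)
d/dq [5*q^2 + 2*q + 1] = 10*q + 2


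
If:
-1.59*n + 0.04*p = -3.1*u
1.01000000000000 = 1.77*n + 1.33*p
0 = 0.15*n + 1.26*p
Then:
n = 0.63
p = -0.07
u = 0.32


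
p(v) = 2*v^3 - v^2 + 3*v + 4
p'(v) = 6*v^2 - 2*v + 3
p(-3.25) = -84.97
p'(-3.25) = 72.88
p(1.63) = 14.89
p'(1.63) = 15.68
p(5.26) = 283.18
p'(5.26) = 158.49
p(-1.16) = -3.95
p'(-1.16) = 13.39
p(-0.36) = 2.70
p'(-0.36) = 4.50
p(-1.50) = -9.50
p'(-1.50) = 19.50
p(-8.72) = -1424.31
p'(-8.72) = 476.67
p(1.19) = 9.52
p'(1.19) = 9.12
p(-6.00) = -482.00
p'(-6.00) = 231.00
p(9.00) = 1408.00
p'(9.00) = 471.00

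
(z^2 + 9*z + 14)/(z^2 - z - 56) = (z + 2)/(z - 8)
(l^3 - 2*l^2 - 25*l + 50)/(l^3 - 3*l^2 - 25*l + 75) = (l - 2)/(l - 3)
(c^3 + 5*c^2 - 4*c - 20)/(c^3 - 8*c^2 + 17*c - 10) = (c^2 + 7*c + 10)/(c^2 - 6*c + 5)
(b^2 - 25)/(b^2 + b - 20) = (b - 5)/(b - 4)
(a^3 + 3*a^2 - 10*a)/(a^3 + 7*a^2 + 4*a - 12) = a*(a^2 + 3*a - 10)/(a^3 + 7*a^2 + 4*a - 12)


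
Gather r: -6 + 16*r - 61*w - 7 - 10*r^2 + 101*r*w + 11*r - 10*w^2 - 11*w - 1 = -10*r^2 + r*(101*w + 27) - 10*w^2 - 72*w - 14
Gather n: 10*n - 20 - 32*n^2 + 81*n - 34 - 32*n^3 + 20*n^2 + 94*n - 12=-32*n^3 - 12*n^2 + 185*n - 66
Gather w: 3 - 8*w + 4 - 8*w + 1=8 - 16*w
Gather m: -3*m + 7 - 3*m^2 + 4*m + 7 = -3*m^2 + m + 14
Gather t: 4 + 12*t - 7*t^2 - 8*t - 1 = -7*t^2 + 4*t + 3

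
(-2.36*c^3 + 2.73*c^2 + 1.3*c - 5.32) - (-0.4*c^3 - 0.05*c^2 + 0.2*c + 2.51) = -1.96*c^3 + 2.78*c^2 + 1.1*c - 7.83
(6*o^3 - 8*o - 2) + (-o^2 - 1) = 6*o^3 - o^2 - 8*o - 3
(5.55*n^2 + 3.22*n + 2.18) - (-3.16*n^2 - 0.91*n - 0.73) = 8.71*n^2 + 4.13*n + 2.91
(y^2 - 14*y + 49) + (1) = y^2 - 14*y + 50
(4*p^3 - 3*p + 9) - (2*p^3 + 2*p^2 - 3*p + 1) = 2*p^3 - 2*p^2 + 8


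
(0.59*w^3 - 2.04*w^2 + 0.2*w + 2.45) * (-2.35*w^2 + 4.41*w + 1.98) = -1.3865*w^5 + 7.3959*w^4 - 8.2982*w^3 - 8.9147*w^2 + 11.2005*w + 4.851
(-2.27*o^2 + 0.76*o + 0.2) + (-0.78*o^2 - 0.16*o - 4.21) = -3.05*o^2 + 0.6*o - 4.01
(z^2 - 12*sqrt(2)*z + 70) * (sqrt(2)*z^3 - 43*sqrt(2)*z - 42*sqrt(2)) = sqrt(2)*z^5 - 24*z^4 + 27*sqrt(2)*z^3 - 42*sqrt(2)*z^2 + 1032*z^2 - 3010*sqrt(2)*z + 1008*z - 2940*sqrt(2)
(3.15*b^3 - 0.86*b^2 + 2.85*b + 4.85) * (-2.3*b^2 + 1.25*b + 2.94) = -7.245*b^5 + 5.9155*b^4 + 1.631*b^3 - 10.1209*b^2 + 14.4415*b + 14.259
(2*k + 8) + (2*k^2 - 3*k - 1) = 2*k^2 - k + 7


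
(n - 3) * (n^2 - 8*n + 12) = n^3 - 11*n^2 + 36*n - 36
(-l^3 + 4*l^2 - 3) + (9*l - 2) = -l^3 + 4*l^2 + 9*l - 5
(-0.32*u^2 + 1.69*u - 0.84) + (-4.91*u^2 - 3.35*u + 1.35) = -5.23*u^2 - 1.66*u + 0.51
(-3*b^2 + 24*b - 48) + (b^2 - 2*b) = -2*b^2 + 22*b - 48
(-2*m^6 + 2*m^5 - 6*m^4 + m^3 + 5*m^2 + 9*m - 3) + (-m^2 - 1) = -2*m^6 + 2*m^5 - 6*m^4 + m^3 + 4*m^2 + 9*m - 4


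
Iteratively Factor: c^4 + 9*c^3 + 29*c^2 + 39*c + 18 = (c + 1)*(c^3 + 8*c^2 + 21*c + 18) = (c + 1)*(c + 2)*(c^2 + 6*c + 9) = (c + 1)*(c + 2)*(c + 3)*(c + 3)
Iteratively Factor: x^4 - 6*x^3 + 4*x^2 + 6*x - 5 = (x - 1)*(x^3 - 5*x^2 - x + 5) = (x - 1)*(x + 1)*(x^2 - 6*x + 5) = (x - 1)^2*(x + 1)*(x - 5)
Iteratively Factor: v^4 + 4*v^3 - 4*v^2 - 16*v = (v)*(v^3 + 4*v^2 - 4*v - 16) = v*(v - 2)*(v^2 + 6*v + 8) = v*(v - 2)*(v + 2)*(v + 4)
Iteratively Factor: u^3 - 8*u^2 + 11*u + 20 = (u + 1)*(u^2 - 9*u + 20) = (u - 4)*(u + 1)*(u - 5)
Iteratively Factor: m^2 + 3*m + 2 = (m + 2)*(m + 1)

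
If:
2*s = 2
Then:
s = 1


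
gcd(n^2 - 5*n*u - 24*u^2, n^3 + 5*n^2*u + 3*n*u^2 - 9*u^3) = n + 3*u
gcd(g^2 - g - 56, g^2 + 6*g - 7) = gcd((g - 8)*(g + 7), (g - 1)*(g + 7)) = g + 7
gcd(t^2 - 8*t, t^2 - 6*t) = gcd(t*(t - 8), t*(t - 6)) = t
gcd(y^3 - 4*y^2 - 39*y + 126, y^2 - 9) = y - 3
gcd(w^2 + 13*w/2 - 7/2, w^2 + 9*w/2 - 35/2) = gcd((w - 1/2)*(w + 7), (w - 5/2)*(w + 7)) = w + 7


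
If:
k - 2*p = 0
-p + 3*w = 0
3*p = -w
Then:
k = 0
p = 0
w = 0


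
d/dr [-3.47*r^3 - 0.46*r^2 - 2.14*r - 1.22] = -10.41*r^2 - 0.92*r - 2.14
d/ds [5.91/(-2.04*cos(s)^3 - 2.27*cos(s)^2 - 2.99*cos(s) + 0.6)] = (36.1692*sin(s)^2 - 26.8314*cos(s) - 53.8401)*sin(s)/(2.04*cos(s)^3 + 2.27*cos(s)^2 + 2.99*cos(s) - 0.6)^2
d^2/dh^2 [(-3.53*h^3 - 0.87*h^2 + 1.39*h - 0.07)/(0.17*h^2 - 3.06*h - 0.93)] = (-3.5527136788005e-15*h^4 - 68.048008*h^3 - 61.111464*h^2 - 16.781544*h - 10.749288)/(0.004913*h^6 - 0.265302*h^5 + 4.694805*h^4 - 25.7499*h^3 - 25.683345*h^2 - 7.939782*h - 0.804357)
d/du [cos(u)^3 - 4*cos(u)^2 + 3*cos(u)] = (-3*cos(u)^2 + 8*cos(u) - 3)*sin(u)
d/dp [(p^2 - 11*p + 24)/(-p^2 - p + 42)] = 6*(-2*p^2 + 22*p - 73)/(p^4 + 2*p^3 - 83*p^2 - 84*p + 1764)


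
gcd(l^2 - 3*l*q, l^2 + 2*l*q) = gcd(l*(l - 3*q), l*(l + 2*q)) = l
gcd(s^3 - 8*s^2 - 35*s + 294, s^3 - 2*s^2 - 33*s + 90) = s + 6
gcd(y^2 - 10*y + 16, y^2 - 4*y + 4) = y - 2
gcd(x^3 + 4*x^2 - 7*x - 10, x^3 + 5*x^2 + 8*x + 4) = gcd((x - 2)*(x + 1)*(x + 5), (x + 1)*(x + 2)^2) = x + 1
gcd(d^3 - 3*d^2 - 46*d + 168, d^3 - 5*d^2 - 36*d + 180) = d - 6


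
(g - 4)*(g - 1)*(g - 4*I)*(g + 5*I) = g^4 - 5*g^3 + I*g^3 + 24*g^2 - 5*I*g^2 - 100*g + 4*I*g + 80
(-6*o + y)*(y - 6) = -6*o*y + 36*o + y^2 - 6*y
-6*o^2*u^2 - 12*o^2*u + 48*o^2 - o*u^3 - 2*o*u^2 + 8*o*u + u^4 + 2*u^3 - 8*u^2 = (-3*o + u)*(2*o + u)*(u - 2)*(u + 4)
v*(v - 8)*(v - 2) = v^3 - 10*v^2 + 16*v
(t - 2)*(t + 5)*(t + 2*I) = t^3 + 3*t^2 + 2*I*t^2 - 10*t + 6*I*t - 20*I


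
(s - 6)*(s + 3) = s^2 - 3*s - 18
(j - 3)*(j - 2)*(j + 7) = j^3 + 2*j^2 - 29*j + 42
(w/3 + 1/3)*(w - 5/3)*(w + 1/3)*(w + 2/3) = w^4/3 + w^3/9 - 19*w^2/27 - 49*w/81 - 10/81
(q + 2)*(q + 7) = q^2 + 9*q + 14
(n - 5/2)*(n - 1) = n^2 - 7*n/2 + 5/2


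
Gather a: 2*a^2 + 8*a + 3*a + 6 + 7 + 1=2*a^2 + 11*a + 14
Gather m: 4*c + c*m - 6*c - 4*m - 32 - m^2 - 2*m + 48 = -2*c - m^2 + m*(c - 6) + 16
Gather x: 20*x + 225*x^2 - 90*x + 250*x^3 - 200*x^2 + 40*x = 250*x^3 + 25*x^2 - 30*x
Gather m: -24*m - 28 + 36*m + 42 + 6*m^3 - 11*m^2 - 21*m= 6*m^3 - 11*m^2 - 9*m + 14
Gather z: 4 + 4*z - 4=4*z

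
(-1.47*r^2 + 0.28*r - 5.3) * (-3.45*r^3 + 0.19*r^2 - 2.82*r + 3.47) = 5.0715*r^5 - 1.2453*r^4 + 22.4836*r^3 - 6.8975*r^2 + 15.9176*r - 18.391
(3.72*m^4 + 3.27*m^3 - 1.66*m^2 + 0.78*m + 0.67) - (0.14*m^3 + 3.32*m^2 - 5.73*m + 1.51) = 3.72*m^4 + 3.13*m^3 - 4.98*m^2 + 6.51*m - 0.84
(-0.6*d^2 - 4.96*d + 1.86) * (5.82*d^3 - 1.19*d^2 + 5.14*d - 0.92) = -3.492*d^5 - 28.1532*d^4 + 13.6436*d^3 - 27.1558*d^2 + 14.1236*d - 1.7112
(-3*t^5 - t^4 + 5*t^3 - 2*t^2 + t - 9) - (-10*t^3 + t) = -3*t^5 - t^4 + 15*t^3 - 2*t^2 - 9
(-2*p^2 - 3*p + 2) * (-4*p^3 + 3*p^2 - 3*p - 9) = 8*p^5 + 6*p^4 - 11*p^3 + 33*p^2 + 21*p - 18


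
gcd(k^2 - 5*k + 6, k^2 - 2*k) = k - 2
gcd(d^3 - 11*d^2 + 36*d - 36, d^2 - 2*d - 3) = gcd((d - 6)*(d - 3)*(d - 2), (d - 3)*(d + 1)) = d - 3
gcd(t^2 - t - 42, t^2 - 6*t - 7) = t - 7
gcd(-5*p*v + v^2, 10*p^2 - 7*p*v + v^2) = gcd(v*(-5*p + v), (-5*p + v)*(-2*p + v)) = 5*p - v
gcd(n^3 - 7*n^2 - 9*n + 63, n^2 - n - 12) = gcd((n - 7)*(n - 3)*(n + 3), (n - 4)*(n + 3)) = n + 3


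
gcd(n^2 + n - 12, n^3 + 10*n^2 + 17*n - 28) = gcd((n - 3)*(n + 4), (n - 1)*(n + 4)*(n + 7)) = n + 4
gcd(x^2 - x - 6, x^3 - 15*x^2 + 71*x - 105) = x - 3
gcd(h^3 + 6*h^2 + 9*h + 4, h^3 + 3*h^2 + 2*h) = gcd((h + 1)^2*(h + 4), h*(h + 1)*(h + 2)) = h + 1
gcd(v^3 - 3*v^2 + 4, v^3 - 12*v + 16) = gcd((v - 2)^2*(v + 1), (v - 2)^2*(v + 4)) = v^2 - 4*v + 4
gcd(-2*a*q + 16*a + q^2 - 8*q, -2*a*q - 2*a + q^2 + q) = -2*a + q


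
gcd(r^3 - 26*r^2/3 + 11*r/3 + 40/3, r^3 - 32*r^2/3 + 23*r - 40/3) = r^2 - 29*r/3 + 40/3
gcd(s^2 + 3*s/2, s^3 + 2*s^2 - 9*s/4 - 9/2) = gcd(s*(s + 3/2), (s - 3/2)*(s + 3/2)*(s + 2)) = s + 3/2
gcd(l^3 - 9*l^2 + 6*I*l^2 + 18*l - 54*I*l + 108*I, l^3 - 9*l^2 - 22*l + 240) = l - 6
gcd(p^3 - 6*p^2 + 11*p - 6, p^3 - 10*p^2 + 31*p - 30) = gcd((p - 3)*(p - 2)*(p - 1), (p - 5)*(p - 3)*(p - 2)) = p^2 - 5*p + 6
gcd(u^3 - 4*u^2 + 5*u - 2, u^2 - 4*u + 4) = u - 2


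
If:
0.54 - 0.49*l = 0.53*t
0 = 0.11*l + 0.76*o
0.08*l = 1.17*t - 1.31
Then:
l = -0.10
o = 0.01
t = 1.11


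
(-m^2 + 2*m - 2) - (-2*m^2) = m^2 + 2*m - 2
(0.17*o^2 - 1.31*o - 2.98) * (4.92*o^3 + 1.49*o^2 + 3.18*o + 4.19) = 0.8364*o^5 - 6.1919*o^4 - 16.0729*o^3 - 7.8937*o^2 - 14.9653*o - 12.4862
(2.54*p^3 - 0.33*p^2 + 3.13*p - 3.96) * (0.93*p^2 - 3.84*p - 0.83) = 2.3622*p^5 - 10.0605*p^4 + 2.0699*p^3 - 15.4281*p^2 + 12.6085*p + 3.2868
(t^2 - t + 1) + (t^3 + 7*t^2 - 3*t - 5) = t^3 + 8*t^2 - 4*t - 4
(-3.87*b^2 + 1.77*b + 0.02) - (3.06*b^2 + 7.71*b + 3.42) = -6.93*b^2 - 5.94*b - 3.4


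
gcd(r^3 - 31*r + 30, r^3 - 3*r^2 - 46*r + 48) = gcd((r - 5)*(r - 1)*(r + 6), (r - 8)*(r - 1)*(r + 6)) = r^2 + 5*r - 6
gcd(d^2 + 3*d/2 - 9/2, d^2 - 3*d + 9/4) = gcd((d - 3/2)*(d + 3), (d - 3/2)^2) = d - 3/2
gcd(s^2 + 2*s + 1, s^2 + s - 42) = 1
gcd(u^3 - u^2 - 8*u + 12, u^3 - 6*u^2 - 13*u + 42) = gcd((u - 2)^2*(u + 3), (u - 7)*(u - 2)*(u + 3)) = u^2 + u - 6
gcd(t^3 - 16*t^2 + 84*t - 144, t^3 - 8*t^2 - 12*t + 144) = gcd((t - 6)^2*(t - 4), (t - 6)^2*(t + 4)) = t^2 - 12*t + 36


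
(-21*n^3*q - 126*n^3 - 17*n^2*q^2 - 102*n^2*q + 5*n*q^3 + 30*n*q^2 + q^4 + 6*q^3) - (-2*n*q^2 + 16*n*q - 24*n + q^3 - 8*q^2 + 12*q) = -21*n^3*q - 126*n^3 - 17*n^2*q^2 - 102*n^2*q + 5*n*q^3 + 32*n*q^2 - 16*n*q + 24*n + q^4 + 5*q^3 + 8*q^2 - 12*q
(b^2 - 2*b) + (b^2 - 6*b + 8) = 2*b^2 - 8*b + 8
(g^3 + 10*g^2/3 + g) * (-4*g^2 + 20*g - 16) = -4*g^5 + 20*g^4/3 + 140*g^3/3 - 100*g^2/3 - 16*g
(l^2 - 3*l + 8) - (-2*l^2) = 3*l^2 - 3*l + 8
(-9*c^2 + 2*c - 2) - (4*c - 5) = -9*c^2 - 2*c + 3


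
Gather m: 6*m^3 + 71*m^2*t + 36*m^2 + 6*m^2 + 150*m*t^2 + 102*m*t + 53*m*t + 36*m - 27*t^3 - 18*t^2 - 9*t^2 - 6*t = 6*m^3 + m^2*(71*t + 42) + m*(150*t^2 + 155*t + 36) - 27*t^3 - 27*t^2 - 6*t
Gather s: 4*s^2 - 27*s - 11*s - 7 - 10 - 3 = 4*s^2 - 38*s - 20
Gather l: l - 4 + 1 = l - 3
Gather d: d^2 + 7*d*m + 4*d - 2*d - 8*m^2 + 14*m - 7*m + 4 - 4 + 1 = d^2 + d*(7*m + 2) - 8*m^2 + 7*m + 1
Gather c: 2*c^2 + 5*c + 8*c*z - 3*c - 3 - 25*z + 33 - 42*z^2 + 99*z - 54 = 2*c^2 + c*(8*z + 2) - 42*z^2 + 74*z - 24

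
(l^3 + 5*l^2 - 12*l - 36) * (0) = 0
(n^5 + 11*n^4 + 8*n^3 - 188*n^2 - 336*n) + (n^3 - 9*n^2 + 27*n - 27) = n^5 + 11*n^4 + 9*n^3 - 197*n^2 - 309*n - 27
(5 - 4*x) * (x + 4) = -4*x^2 - 11*x + 20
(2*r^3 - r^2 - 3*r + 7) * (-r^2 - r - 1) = -2*r^5 - r^4 + 2*r^3 - 3*r^2 - 4*r - 7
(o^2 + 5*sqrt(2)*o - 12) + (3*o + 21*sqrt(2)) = o^2 + 3*o + 5*sqrt(2)*o - 12 + 21*sqrt(2)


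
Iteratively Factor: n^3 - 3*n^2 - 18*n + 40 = (n + 4)*(n^2 - 7*n + 10) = (n - 5)*(n + 4)*(n - 2)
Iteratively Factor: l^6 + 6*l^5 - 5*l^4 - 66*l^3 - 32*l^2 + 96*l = (l - 1)*(l^5 + 7*l^4 + 2*l^3 - 64*l^2 - 96*l) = l*(l - 1)*(l^4 + 7*l^3 + 2*l^2 - 64*l - 96) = l*(l - 1)*(l + 4)*(l^3 + 3*l^2 - 10*l - 24) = l*(l - 1)*(l + 4)^2*(l^2 - l - 6) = l*(l - 1)*(l + 2)*(l + 4)^2*(l - 3)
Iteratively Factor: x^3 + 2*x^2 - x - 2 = (x + 2)*(x^2 - 1) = (x - 1)*(x + 2)*(x + 1)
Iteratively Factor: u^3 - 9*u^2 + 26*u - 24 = (u - 2)*(u^2 - 7*u + 12) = (u - 3)*(u - 2)*(u - 4)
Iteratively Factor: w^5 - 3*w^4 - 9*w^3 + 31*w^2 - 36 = (w - 2)*(w^4 - w^3 - 11*w^2 + 9*w + 18) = (w - 2)^2*(w^3 + w^2 - 9*w - 9) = (w - 3)*(w - 2)^2*(w^2 + 4*w + 3) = (w - 3)*(w - 2)^2*(w + 3)*(w + 1)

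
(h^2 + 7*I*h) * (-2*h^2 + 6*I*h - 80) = -2*h^4 - 8*I*h^3 - 122*h^2 - 560*I*h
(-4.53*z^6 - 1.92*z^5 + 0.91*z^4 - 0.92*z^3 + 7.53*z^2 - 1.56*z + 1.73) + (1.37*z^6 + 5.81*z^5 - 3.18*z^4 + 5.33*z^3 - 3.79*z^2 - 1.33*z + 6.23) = -3.16*z^6 + 3.89*z^5 - 2.27*z^4 + 4.41*z^3 + 3.74*z^2 - 2.89*z + 7.96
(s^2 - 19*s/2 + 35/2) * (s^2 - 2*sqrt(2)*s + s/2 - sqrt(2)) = s^4 - 9*s^3 - 2*sqrt(2)*s^3 + 51*s^2/4 + 18*sqrt(2)*s^2 - 51*sqrt(2)*s/2 + 35*s/4 - 35*sqrt(2)/2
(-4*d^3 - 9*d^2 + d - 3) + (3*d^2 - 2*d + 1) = -4*d^3 - 6*d^2 - d - 2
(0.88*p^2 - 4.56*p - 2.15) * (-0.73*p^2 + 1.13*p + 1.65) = -0.6424*p^4 + 4.3232*p^3 - 2.1313*p^2 - 9.9535*p - 3.5475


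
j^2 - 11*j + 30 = (j - 6)*(j - 5)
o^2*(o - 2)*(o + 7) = o^4 + 5*o^3 - 14*o^2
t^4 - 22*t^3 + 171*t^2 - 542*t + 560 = (t - 8)*(t - 7)*(t - 5)*(t - 2)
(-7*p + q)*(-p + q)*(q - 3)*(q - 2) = 7*p^2*q^2 - 35*p^2*q + 42*p^2 - 8*p*q^3 + 40*p*q^2 - 48*p*q + q^4 - 5*q^3 + 6*q^2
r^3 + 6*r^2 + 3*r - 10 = (r - 1)*(r + 2)*(r + 5)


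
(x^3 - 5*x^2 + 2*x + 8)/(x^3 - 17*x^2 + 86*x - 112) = (x^2 - 3*x - 4)/(x^2 - 15*x + 56)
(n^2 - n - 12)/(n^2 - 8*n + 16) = (n + 3)/(n - 4)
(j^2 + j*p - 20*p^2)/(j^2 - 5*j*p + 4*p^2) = (-j - 5*p)/(-j + p)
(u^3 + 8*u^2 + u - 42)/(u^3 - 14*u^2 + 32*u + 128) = (u^3 + 8*u^2 + u - 42)/(u^3 - 14*u^2 + 32*u + 128)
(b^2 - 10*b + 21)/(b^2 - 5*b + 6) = (b - 7)/(b - 2)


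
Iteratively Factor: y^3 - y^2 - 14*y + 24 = (y - 3)*(y^2 + 2*y - 8) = (y - 3)*(y - 2)*(y + 4)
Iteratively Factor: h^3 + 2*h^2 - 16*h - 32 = (h + 2)*(h^2 - 16) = (h + 2)*(h + 4)*(h - 4)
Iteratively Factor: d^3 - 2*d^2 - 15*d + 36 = (d + 4)*(d^2 - 6*d + 9) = (d - 3)*(d + 4)*(d - 3)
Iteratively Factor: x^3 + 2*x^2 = (x)*(x^2 + 2*x) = x^2*(x + 2)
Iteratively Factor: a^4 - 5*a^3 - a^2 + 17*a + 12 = (a - 3)*(a^3 - 2*a^2 - 7*a - 4) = (a - 3)*(a + 1)*(a^2 - 3*a - 4) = (a - 3)*(a + 1)^2*(a - 4)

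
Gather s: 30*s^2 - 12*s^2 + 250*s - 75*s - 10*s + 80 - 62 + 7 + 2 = 18*s^2 + 165*s + 27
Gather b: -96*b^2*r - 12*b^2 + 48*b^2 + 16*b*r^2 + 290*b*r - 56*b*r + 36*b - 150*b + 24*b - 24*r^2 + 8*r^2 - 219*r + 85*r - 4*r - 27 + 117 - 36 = b^2*(36 - 96*r) + b*(16*r^2 + 234*r - 90) - 16*r^2 - 138*r + 54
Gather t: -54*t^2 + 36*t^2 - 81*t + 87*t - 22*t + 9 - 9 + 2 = -18*t^2 - 16*t + 2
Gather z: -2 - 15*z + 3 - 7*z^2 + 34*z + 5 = -7*z^2 + 19*z + 6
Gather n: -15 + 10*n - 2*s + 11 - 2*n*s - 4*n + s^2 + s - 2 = n*(6 - 2*s) + s^2 - s - 6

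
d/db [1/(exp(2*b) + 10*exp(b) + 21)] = 2*(-exp(b) - 5)*exp(b)/(exp(2*b) + 10*exp(b) + 21)^2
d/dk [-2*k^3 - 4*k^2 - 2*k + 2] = -6*k^2 - 8*k - 2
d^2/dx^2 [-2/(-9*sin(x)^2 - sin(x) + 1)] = 2*(-324*sin(x)^4 - 27*sin(x)^3 + 449*sin(x)^2 + 53*sin(x) + 20)/(9*sin(x)^2 + sin(x) - 1)^3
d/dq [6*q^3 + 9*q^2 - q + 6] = 18*q^2 + 18*q - 1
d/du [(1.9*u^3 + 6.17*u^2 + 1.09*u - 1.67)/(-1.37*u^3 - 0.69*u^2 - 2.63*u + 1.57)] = (8.88178419700125e-16*u^5 + 7.1419*u^4 - 7.0074*u^3 - 13.3897*u^2 + 17.0692*u - 2.6808)/(1.8769*u^6 + 1.8906*u^5 + 7.6823*u^4 - 0.672400000000001*u^3 + 4.7503*u^2 - 8.2582*u + 2.4649)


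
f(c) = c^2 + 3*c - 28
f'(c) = 2*c + 3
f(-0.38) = -29.00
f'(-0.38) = 2.24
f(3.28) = -7.40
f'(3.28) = 9.56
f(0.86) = -24.68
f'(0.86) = 4.72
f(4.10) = 1.11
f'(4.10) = 11.20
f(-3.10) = -27.69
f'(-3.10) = -3.20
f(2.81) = -11.67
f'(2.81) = 8.62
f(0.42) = -26.56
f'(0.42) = 3.84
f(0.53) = -26.13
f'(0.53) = 4.06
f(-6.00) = -10.00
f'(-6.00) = -9.00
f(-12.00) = 80.00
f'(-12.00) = -21.00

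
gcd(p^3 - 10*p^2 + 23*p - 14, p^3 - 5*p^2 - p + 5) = p - 1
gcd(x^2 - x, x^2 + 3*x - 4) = x - 1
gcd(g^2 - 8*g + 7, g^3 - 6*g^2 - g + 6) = g - 1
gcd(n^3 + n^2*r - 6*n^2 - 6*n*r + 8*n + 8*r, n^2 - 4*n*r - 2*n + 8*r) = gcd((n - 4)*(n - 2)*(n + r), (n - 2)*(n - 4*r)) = n - 2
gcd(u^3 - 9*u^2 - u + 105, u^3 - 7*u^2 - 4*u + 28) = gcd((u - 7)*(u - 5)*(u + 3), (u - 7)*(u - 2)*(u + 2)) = u - 7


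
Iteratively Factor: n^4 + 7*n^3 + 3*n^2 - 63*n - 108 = (n + 3)*(n^3 + 4*n^2 - 9*n - 36) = (n + 3)*(n + 4)*(n^2 - 9) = (n + 3)^2*(n + 4)*(n - 3)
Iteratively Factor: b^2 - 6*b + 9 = (b - 3)*(b - 3)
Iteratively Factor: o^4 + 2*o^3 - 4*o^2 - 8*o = (o)*(o^3 + 2*o^2 - 4*o - 8) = o*(o + 2)*(o^2 - 4) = o*(o - 2)*(o + 2)*(o + 2)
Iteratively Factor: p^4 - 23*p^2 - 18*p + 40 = (p + 2)*(p^3 - 2*p^2 - 19*p + 20) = (p - 5)*(p + 2)*(p^2 + 3*p - 4) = (p - 5)*(p + 2)*(p + 4)*(p - 1)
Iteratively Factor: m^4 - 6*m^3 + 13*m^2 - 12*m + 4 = (m - 2)*(m^3 - 4*m^2 + 5*m - 2) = (m - 2)^2*(m^2 - 2*m + 1) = (m - 2)^2*(m - 1)*(m - 1)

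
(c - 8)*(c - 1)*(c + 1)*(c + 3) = c^4 - 5*c^3 - 25*c^2 + 5*c + 24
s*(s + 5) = s^2 + 5*s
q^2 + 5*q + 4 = (q + 1)*(q + 4)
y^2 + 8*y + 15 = (y + 3)*(y + 5)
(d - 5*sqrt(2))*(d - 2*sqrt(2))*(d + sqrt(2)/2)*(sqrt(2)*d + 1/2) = sqrt(2)*d^4 - 25*d^3/2 + 39*sqrt(2)*d^2/4 + 53*d/2 + 5*sqrt(2)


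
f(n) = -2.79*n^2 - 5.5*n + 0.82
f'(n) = -5.58*n - 5.5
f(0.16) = -0.13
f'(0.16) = -6.39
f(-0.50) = 2.87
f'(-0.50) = -2.71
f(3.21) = -45.58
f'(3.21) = -23.41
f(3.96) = -64.71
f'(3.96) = -27.60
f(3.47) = -51.86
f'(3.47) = -24.86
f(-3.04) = -8.24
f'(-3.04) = 11.46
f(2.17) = -24.25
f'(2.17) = -17.61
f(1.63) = -15.56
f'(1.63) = -14.60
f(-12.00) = -334.94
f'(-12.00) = 61.46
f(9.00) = -274.67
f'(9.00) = -55.72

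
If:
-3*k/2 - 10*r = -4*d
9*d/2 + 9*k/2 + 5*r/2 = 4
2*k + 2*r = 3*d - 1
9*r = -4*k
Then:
No Solution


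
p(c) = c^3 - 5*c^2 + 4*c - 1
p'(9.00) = 157.00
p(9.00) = 359.00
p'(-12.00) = 556.00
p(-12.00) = -2497.00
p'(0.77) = -1.92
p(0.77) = -0.43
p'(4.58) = 21.13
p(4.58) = 8.51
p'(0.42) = 0.33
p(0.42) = -0.13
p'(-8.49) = 305.14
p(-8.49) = -1007.32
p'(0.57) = -0.73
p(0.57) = -0.16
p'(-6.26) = 184.16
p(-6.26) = -467.29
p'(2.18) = -3.54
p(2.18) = -5.68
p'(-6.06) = 174.77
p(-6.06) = -431.40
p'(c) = 3*c^2 - 10*c + 4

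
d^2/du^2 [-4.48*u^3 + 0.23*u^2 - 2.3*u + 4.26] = 0.46 - 26.88*u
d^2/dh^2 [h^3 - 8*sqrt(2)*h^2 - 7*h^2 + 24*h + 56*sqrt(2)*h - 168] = 6*h - 16*sqrt(2) - 14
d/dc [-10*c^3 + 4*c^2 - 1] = 2*c*(4 - 15*c)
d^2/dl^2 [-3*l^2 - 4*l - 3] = -6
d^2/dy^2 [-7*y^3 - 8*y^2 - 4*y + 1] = -42*y - 16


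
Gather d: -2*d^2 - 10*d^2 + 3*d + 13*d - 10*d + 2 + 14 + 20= -12*d^2 + 6*d + 36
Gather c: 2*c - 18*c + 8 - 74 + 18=-16*c - 48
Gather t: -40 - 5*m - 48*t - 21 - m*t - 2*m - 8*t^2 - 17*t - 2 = -7*m - 8*t^2 + t*(-m - 65) - 63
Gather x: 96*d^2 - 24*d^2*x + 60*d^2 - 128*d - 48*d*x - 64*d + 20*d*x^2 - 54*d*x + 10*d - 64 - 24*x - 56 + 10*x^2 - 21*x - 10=156*d^2 - 182*d + x^2*(20*d + 10) + x*(-24*d^2 - 102*d - 45) - 130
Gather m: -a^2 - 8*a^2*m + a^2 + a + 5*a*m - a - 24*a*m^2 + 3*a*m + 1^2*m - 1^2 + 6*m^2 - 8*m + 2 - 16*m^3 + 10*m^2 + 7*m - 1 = -16*m^3 + m^2*(16 - 24*a) + m*(-8*a^2 + 8*a)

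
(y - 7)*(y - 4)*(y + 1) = y^3 - 10*y^2 + 17*y + 28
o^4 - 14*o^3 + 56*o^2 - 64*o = o*(o - 8)*(o - 4)*(o - 2)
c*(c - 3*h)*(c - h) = c^3 - 4*c^2*h + 3*c*h^2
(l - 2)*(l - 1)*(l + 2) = l^3 - l^2 - 4*l + 4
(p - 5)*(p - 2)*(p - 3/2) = p^3 - 17*p^2/2 + 41*p/2 - 15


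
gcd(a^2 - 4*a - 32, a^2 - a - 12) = 1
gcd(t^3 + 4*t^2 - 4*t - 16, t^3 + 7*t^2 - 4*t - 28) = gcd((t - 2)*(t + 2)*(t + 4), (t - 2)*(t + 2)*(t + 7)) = t^2 - 4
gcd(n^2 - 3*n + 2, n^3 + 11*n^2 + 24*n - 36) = n - 1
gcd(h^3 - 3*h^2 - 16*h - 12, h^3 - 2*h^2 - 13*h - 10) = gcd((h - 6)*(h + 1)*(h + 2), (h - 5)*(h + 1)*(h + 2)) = h^2 + 3*h + 2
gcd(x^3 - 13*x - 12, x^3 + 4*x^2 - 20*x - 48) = x - 4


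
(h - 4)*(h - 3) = h^2 - 7*h + 12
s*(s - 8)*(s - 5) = s^3 - 13*s^2 + 40*s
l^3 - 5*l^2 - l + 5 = (l - 5)*(l - 1)*(l + 1)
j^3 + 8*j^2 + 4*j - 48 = (j - 2)*(j + 4)*(j + 6)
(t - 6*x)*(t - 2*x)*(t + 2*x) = t^3 - 6*t^2*x - 4*t*x^2 + 24*x^3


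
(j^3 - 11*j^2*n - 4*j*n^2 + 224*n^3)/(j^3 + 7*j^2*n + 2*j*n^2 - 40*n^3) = (j^2 - 15*j*n + 56*n^2)/(j^2 + 3*j*n - 10*n^2)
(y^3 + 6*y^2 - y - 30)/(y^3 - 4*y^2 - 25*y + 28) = (y^3 + 6*y^2 - y - 30)/(y^3 - 4*y^2 - 25*y + 28)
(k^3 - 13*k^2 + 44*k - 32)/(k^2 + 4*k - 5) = (k^2 - 12*k + 32)/(k + 5)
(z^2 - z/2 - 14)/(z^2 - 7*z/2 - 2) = (2*z + 7)/(2*z + 1)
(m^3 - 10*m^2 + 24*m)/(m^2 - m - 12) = m*(m - 6)/(m + 3)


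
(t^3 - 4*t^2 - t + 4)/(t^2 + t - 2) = (t^2 - 3*t - 4)/(t + 2)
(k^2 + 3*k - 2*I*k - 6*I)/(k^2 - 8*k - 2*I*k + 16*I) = (k + 3)/(k - 8)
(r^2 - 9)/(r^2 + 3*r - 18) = (r + 3)/(r + 6)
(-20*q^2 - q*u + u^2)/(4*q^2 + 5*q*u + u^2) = (-5*q + u)/(q + u)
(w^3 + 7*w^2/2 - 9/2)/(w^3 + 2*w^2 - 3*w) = (w + 3/2)/w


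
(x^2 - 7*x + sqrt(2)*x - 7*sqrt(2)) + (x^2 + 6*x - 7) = 2*x^2 - x + sqrt(2)*x - 7*sqrt(2) - 7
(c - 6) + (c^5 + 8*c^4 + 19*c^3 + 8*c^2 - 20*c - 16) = c^5 + 8*c^4 + 19*c^3 + 8*c^2 - 19*c - 22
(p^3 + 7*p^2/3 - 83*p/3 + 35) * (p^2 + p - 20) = p^5 + 10*p^4/3 - 136*p^3/3 - 118*p^2/3 + 1765*p/3 - 700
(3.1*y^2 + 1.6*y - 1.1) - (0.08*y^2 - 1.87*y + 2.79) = 3.02*y^2 + 3.47*y - 3.89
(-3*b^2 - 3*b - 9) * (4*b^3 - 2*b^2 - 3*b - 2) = -12*b^5 - 6*b^4 - 21*b^3 + 33*b^2 + 33*b + 18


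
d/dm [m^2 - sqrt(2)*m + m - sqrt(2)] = 2*m - sqrt(2) + 1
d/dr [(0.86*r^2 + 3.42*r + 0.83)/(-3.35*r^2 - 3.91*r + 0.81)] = (8.0944*r^2 + 6.9542*r + 6.0155)/(11.2225*r^4 + 26.197*r^3 + 9.8611*r^2 - 6.3342*r + 0.6561)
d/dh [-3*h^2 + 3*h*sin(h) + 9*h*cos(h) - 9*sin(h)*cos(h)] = -9*h*sin(h) + 3*h*cos(h) - 6*h + 3*sin(h) + 9*cos(h) - 9*cos(2*h)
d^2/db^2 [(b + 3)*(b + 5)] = 2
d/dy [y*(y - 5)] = 2*y - 5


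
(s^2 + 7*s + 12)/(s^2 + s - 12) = (s + 3)/(s - 3)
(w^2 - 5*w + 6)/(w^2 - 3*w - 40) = (-w^2 + 5*w - 6)/(-w^2 + 3*w + 40)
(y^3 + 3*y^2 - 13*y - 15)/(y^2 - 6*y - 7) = (y^2 + 2*y - 15)/(y - 7)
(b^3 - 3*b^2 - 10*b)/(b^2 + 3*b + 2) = b*(b - 5)/(b + 1)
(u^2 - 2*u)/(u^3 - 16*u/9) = 9*(u - 2)/(9*u^2 - 16)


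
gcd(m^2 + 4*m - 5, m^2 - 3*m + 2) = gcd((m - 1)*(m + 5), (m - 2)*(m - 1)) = m - 1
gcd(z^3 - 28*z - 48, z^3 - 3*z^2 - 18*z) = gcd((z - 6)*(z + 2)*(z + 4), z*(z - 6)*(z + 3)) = z - 6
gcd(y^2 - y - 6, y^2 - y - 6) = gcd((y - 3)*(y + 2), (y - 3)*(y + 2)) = y^2 - y - 6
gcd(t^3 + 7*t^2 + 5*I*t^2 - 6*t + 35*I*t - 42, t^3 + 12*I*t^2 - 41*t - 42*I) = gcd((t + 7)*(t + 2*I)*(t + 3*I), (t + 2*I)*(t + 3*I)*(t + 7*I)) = t^2 + 5*I*t - 6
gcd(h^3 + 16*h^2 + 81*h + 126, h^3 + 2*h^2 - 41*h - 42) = h + 7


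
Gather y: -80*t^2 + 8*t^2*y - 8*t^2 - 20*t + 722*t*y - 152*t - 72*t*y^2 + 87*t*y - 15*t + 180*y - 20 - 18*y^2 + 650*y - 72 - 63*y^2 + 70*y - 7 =-88*t^2 - 187*t + y^2*(-72*t - 81) + y*(8*t^2 + 809*t + 900) - 99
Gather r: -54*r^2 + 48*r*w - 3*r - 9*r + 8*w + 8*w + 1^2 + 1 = -54*r^2 + r*(48*w - 12) + 16*w + 2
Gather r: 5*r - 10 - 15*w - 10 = 5*r - 15*w - 20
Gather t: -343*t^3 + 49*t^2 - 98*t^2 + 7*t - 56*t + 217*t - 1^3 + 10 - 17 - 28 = -343*t^3 - 49*t^2 + 168*t - 36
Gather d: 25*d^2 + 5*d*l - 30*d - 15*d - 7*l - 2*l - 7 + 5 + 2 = 25*d^2 + d*(5*l - 45) - 9*l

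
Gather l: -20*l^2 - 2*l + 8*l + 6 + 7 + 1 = -20*l^2 + 6*l + 14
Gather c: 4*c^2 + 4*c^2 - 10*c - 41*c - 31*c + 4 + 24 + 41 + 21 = 8*c^2 - 82*c + 90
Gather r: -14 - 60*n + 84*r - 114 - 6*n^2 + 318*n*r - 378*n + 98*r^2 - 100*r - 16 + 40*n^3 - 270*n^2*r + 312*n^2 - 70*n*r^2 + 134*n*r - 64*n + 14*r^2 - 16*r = 40*n^3 + 306*n^2 - 502*n + r^2*(112 - 70*n) + r*(-270*n^2 + 452*n - 32) - 144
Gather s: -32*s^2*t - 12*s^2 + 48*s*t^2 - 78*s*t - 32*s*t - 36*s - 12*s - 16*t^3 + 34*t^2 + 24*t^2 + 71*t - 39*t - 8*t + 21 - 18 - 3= s^2*(-32*t - 12) + s*(48*t^2 - 110*t - 48) - 16*t^3 + 58*t^2 + 24*t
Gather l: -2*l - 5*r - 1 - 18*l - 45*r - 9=-20*l - 50*r - 10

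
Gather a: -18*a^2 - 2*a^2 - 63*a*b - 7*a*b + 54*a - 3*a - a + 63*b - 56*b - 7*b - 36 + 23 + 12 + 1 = -20*a^2 + a*(50 - 70*b)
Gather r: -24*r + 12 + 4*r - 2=10 - 20*r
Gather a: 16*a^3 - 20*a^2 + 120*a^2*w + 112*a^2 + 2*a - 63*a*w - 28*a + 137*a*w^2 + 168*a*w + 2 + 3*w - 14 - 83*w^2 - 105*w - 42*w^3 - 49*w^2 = 16*a^3 + a^2*(120*w + 92) + a*(137*w^2 + 105*w - 26) - 42*w^3 - 132*w^2 - 102*w - 12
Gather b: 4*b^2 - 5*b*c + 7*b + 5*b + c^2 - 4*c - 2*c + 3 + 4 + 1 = 4*b^2 + b*(12 - 5*c) + c^2 - 6*c + 8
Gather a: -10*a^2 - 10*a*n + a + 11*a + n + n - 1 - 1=-10*a^2 + a*(12 - 10*n) + 2*n - 2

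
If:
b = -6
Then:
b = -6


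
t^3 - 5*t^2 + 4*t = t*(t - 4)*(t - 1)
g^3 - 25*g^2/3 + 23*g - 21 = (g - 3)^2*(g - 7/3)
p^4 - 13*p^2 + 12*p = p*(p - 3)*(p - 1)*(p + 4)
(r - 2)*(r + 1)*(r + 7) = r^3 + 6*r^2 - 9*r - 14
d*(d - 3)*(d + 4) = d^3 + d^2 - 12*d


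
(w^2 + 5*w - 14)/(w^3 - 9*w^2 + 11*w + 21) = (w^2 + 5*w - 14)/(w^3 - 9*w^2 + 11*w + 21)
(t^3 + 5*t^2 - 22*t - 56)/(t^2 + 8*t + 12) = (t^2 + 3*t - 28)/(t + 6)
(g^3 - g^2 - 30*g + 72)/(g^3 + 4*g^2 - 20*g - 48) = (g - 3)/(g + 2)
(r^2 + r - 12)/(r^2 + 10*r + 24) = (r - 3)/(r + 6)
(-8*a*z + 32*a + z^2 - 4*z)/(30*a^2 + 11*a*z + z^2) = (-8*a*z + 32*a + z^2 - 4*z)/(30*a^2 + 11*a*z + z^2)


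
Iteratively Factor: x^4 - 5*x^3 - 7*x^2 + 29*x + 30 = (x - 5)*(x^3 - 7*x - 6) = (x - 5)*(x + 2)*(x^2 - 2*x - 3) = (x - 5)*(x + 1)*(x + 2)*(x - 3)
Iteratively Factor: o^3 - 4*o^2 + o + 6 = (o + 1)*(o^2 - 5*o + 6) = (o - 2)*(o + 1)*(o - 3)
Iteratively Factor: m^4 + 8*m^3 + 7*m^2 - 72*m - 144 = (m + 3)*(m^3 + 5*m^2 - 8*m - 48) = (m - 3)*(m + 3)*(m^2 + 8*m + 16) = (m - 3)*(m + 3)*(m + 4)*(m + 4)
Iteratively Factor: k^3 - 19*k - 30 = (k + 3)*(k^2 - 3*k - 10) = (k - 5)*(k + 3)*(k + 2)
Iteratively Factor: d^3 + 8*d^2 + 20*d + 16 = (d + 2)*(d^2 + 6*d + 8) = (d + 2)^2*(d + 4)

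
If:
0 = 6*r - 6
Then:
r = 1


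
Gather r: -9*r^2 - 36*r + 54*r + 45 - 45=-9*r^2 + 18*r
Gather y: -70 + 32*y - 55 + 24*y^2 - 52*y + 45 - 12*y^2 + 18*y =12*y^2 - 2*y - 80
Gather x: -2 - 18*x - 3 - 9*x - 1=-27*x - 6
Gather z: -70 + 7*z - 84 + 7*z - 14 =14*z - 168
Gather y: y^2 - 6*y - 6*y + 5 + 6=y^2 - 12*y + 11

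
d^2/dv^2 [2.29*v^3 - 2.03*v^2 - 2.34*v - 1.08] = 13.74*v - 4.06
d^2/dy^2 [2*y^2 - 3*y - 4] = 4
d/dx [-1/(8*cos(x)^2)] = -sin(x)/(4*cos(x)^3)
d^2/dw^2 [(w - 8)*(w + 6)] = 2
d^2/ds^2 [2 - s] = 0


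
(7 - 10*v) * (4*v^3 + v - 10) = -40*v^4 + 28*v^3 - 10*v^2 + 107*v - 70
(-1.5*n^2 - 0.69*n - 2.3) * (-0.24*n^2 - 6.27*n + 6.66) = 0.36*n^4 + 9.5706*n^3 - 5.1117*n^2 + 9.8256*n - 15.318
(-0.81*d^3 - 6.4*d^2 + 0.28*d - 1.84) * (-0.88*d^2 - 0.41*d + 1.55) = 0.7128*d^5 + 5.9641*d^4 + 1.1221*d^3 - 8.4156*d^2 + 1.1884*d - 2.852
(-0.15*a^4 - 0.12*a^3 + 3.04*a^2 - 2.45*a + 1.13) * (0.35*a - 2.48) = -0.0525*a^5 + 0.33*a^4 + 1.3616*a^3 - 8.3967*a^2 + 6.4715*a - 2.8024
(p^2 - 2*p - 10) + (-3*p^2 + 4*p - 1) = -2*p^2 + 2*p - 11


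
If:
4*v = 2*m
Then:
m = 2*v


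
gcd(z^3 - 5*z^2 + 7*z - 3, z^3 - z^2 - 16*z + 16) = z - 1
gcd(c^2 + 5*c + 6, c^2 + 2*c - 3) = c + 3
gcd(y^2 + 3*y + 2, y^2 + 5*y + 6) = y + 2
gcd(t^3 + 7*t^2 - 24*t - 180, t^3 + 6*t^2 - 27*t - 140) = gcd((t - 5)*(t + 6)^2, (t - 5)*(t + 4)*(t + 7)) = t - 5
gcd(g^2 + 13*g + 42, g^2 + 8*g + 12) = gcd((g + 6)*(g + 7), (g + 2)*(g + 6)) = g + 6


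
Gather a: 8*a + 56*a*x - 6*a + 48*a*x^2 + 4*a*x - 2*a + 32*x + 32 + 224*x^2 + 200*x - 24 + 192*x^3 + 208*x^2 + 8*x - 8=a*(48*x^2 + 60*x) + 192*x^3 + 432*x^2 + 240*x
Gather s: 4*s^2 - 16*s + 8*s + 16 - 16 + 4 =4*s^2 - 8*s + 4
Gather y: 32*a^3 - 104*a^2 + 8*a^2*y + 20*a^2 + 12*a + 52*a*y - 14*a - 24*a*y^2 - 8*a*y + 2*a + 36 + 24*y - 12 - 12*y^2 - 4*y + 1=32*a^3 - 84*a^2 + y^2*(-24*a - 12) + y*(8*a^2 + 44*a + 20) + 25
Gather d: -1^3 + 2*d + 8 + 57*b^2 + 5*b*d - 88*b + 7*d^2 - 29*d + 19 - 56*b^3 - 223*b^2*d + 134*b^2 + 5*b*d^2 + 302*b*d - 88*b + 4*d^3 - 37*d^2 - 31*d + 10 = -56*b^3 + 191*b^2 - 176*b + 4*d^3 + d^2*(5*b - 30) + d*(-223*b^2 + 307*b - 58) + 36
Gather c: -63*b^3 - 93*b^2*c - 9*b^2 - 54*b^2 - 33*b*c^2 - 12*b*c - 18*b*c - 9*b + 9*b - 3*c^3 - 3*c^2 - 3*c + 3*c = -63*b^3 - 63*b^2 - 3*c^3 + c^2*(-33*b - 3) + c*(-93*b^2 - 30*b)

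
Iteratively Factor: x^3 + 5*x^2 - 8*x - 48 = (x + 4)*(x^2 + x - 12) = (x + 4)^2*(x - 3)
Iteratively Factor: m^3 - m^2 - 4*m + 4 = (m - 1)*(m^2 - 4) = (m - 2)*(m - 1)*(m + 2)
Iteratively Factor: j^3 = (j)*(j^2) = j^2*(j)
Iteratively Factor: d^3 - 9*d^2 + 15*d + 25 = (d - 5)*(d^2 - 4*d - 5) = (d - 5)^2*(d + 1)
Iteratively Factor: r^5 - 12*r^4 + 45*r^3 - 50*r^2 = (r - 5)*(r^4 - 7*r^3 + 10*r^2) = (r - 5)^2*(r^3 - 2*r^2) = r*(r - 5)^2*(r^2 - 2*r) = r^2*(r - 5)^2*(r - 2)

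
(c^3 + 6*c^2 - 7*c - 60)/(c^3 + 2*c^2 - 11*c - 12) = (c + 5)/(c + 1)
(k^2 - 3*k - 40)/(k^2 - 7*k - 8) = (k + 5)/(k + 1)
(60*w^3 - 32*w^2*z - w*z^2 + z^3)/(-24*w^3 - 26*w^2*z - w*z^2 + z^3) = (-60*w^3 + 32*w^2*z + w*z^2 - z^3)/(24*w^3 + 26*w^2*z + w*z^2 - z^3)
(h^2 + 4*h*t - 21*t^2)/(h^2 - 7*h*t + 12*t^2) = (-h - 7*t)/(-h + 4*t)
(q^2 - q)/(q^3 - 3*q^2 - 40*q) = (1 - q)/(-q^2 + 3*q + 40)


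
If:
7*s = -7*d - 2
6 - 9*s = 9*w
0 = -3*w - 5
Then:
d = -55/21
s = 7/3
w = -5/3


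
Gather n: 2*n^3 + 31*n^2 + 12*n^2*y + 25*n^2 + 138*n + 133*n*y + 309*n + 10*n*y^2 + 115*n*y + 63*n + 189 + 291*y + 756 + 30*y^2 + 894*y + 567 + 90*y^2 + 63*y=2*n^3 + n^2*(12*y + 56) + n*(10*y^2 + 248*y + 510) + 120*y^2 + 1248*y + 1512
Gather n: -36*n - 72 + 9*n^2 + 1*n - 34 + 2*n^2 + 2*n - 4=11*n^2 - 33*n - 110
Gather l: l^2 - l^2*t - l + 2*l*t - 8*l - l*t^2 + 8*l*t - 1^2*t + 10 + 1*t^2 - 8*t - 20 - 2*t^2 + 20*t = l^2*(1 - t) + l*(-t^2 + 10*t - 9) - t^2 + 11*t - 10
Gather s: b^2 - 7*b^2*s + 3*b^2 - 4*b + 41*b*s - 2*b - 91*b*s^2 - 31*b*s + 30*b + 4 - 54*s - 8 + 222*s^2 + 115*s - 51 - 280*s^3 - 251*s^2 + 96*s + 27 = 4*b^2 + 24*b - 280*s^3 + s^2*(-91*b - 29) + s*(-7*b^2 + 10*b + 157) - 28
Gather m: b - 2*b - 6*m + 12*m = -b + 6*m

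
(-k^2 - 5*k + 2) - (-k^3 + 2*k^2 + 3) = k^3 - 3*k^2 - 5*k - 1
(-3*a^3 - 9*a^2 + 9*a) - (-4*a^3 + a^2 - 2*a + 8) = a^3 - 10*a^2 + 11*a - 8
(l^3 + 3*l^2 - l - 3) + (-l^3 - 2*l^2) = l^2 - l - 3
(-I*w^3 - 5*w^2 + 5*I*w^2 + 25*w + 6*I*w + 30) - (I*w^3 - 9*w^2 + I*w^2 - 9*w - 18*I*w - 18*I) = -2*I*w^3 + 4*w^2 + 4*I*w^2 + 34*w + 24*I*w + 30 + 18*I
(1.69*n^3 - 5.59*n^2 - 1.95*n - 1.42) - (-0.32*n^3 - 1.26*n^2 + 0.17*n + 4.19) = 2.01*n^3 - 4.33*n^2 - 2.12*n - 5.61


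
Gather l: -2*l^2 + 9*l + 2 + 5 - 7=-2*l^2 + 9*l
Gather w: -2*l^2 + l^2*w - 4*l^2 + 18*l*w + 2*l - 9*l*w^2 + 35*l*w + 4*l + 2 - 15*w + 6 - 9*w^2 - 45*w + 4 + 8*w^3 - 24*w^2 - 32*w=-6*l^2 + 6*l + 8*w^3 + w^2*(-9*l - 33) + w*(l^2 + 53*l - 92) + 12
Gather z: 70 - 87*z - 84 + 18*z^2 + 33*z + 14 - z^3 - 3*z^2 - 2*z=-z^3 + 15*z^2 - 56*z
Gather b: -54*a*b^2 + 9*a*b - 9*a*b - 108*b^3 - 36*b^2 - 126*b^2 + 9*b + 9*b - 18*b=-108*b^3 + b^2*(-54*a - 162)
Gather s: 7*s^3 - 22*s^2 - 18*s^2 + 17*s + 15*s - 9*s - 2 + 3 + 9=7*s^3 - 40*s^2 + 23*s + 10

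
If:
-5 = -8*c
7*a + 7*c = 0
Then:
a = -5/8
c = 5/8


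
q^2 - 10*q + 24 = (q - 6)*(q - 4)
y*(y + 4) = y^2 + 4*y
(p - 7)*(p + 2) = p^2 - 5*p - 14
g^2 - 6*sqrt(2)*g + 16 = (g - 4*sqrt(2))*(g - 2*sqrt(2))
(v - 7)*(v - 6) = v^2 - 13*v + 42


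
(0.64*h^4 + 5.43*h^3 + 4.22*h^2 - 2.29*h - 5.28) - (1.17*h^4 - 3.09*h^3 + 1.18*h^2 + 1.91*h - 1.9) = -0.53*h^4 + 8.52*h^3 + 3.04*h^2 - 4.2*h - 3.38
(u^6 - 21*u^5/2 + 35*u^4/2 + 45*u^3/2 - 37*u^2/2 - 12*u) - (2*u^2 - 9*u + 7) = u^6 - 21*u^5/2 + 35*u^4/2 + 45*u^3/2 - 41*u^2/2 - 3*u - 7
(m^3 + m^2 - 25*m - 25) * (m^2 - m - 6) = m^5 - 32*m^3 - 6*m^2 + 175*m + 150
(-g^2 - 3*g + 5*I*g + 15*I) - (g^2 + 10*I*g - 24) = -2*g^2 - 3*g - 5*I*g + 24 + 15*I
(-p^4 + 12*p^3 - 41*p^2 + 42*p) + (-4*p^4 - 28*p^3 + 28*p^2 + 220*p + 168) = -5*p^4 - 16*p^3 - 13*p^2 + 262*p + 168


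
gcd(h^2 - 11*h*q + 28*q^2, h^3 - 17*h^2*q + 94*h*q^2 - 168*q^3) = h^2 - 11*h*q + 28*q^2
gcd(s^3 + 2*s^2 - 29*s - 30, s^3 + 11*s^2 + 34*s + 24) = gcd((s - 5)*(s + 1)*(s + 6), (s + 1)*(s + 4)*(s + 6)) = s^2 + 7*s + 6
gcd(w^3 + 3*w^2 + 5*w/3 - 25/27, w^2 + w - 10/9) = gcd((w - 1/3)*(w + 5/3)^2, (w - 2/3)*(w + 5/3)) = w + 5/3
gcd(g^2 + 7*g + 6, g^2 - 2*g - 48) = g + 6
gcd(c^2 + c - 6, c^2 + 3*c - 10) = c - 2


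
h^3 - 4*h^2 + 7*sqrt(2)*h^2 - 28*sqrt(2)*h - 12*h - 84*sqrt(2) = (h - 6)*(h + 2)*(h + 7*sqrt(2))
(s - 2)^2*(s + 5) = s^3 + s^2 - 16*s + 20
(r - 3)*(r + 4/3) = r^2 - 5*r/3 - 4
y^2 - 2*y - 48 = (y - 8)*(y + 6)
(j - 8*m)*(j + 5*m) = j^2 - 3*j*m - 40*m^2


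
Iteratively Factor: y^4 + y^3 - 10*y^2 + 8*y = (y)*(y^3 + y^2 - 10*y + 8) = y*(y + 4)*(y^2 - 3*y + 2) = y*(y - 2)*(y + 4)*(y - 1)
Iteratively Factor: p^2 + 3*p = (p + 3)*(p)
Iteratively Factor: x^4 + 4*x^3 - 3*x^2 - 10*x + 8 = (x - 1)*(x^3 + 5*x^2 + 2*x - 8) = (x - 1)*(x + 4)*(x^2 + x - 2) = (x - 1)*(x + 2)*(x + 4)*(x - 1)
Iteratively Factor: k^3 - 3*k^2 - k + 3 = (k - 1)*(k^2 - 2*k - 3) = (k - 1)*(k + 1)*(k - 3)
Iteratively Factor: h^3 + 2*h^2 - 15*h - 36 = (h + 3)*(h^2 - h - 12) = (h - 4)*(h + 3)*(h + 3)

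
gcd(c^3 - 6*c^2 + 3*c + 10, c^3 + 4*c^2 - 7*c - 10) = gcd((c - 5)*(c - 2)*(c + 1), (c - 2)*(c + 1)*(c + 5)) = c^2 - c - 2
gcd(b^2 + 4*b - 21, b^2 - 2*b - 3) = b - 3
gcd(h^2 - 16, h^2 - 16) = h^2 - 16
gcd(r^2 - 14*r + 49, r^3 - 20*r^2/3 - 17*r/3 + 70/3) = r - 7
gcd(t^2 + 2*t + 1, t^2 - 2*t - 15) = 1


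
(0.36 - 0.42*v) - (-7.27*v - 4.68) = 6.85*v + 5.04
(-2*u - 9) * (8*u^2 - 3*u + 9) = -16*u^3 - 66*u^2 + 9*u - 81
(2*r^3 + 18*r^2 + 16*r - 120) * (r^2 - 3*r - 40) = 2*r^5 + 12*r^4 - 118*r^3 - 888*r^2 - 280*r + 4800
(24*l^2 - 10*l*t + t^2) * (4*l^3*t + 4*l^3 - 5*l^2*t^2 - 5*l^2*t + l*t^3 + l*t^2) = 96*l^5*t + 96*l^5 - 160*l^4*t^2 - 160*l^4*t + 78*l^3*t^3 + 78*l^3*t^2 - 15*l^2*t^4 - 15*l^2*t^3 + l*t^5 + l*t^4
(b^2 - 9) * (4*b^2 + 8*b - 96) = 4*b^4 + 8*b^3 - 132*b^2 - 72*b + 864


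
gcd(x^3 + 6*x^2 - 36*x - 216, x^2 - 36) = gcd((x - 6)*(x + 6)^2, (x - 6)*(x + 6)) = x^2 - 36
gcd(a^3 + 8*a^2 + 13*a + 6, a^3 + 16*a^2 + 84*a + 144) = a + 6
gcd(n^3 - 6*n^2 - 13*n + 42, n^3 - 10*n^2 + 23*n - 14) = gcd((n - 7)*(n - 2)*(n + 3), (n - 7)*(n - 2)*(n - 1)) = n^2 - 9*n + 14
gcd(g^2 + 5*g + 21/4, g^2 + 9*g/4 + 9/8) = g + 3/2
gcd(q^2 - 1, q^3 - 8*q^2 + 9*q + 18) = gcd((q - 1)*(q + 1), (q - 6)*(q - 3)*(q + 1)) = q + 1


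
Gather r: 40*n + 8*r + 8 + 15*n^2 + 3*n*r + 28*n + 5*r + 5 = 15*n^2 + 68*n + r*(3*n + 13) + 13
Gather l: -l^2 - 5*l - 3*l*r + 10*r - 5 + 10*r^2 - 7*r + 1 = -l^2 + l*(-3*r - 5) + 10*r^2 + 3*r - 4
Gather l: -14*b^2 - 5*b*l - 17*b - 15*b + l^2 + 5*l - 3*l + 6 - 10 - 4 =-14*b^2 - 32*b + l^2 + l*(2 - 5*b) - 8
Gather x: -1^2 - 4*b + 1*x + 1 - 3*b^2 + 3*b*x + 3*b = -3*b^2 - b + x*(3*b + 1)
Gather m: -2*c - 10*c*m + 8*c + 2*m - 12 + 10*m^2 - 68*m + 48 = 6*c + 10*m^2 + m*(-10*c - 66) + 36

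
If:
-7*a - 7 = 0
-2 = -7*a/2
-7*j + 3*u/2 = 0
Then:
No Solution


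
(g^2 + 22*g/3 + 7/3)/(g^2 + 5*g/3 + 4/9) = 3*(g + 7)/(3*g + 4)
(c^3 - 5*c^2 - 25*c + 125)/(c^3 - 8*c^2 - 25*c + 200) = (c - 5)/(c - 8)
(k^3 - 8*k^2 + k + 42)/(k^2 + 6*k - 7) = (k^3 - 8*k^2 + k + 42)/(k^2 + 6*k - 7)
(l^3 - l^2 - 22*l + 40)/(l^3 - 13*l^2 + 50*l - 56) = (l + 5)/(l - 7)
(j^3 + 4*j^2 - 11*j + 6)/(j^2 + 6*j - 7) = (j^2 + 5*j - 6)/(j + 7)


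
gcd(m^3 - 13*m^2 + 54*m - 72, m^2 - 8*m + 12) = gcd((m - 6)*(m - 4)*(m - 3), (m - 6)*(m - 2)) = m - 6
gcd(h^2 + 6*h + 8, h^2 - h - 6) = h + 2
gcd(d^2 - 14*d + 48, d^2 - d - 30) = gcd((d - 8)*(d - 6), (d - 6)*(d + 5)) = d - 6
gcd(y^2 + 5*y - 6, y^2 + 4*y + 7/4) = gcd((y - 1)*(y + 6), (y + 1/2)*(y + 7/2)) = 1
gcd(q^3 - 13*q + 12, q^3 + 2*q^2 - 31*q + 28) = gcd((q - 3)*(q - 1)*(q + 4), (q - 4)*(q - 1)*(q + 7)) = q - 1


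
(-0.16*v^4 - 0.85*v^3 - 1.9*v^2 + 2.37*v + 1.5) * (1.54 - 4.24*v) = 0.6784*v^5 + 3.3576*v^4 + 6.747*v^3 - 12.9748*v^2 - 2.7102*v + 2.31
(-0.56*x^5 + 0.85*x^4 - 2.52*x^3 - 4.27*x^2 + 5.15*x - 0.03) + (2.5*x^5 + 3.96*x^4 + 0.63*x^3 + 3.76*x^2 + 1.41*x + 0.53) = 1.94*x^5 + 4.81*x^4 - 1.89*x^3 - 0.51*x^2 + 6.56*x + 0.5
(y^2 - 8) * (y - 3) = y^3 - 3*y^2 - 8*y + 24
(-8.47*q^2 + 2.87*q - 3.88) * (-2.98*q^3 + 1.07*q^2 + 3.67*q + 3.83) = 25.2406*q^5 - 17.6155*q^4 - 16.4516*q^3 - 26.0588*q^2 - 3.2475*q - 14.8604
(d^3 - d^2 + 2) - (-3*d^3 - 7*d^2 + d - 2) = 4*d^3 + 6*d^2 - d + 4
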